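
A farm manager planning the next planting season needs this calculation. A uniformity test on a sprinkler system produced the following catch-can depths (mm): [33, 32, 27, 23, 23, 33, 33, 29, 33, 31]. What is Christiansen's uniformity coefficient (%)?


xbar = 297 / 10 = 29.700
sum|xi - xbar| = 33.600
CU = 100 * (1 - 33.600 / (10 * 29.700))
   = 100 * (1 - 0.1131)
   = 88.69%


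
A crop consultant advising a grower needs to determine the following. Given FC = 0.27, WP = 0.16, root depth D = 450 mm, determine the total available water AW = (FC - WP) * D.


AW = (FC - WP) * D
   = (0.27 - 0.16) * 450
   = 0.11 * 450
   = 49.50 mm


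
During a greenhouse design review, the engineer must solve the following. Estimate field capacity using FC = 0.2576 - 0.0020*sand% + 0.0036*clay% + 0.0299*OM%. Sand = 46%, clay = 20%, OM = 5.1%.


FC = 0.2576 - 0.0020*46 + 0.0036*20 + 0.0299*5.1
   = 0.2576 - 0.0920 + 0.0720 + 0.1525
   = 0.3901


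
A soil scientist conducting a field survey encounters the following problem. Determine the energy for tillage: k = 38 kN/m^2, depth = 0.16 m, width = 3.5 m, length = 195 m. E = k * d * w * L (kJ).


E = k * d * w * L
  = 38 * 0.16 * 3.5 * 195
  = 4149.60 kJ


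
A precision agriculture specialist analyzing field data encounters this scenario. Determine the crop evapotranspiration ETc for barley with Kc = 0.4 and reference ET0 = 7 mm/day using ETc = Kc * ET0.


ETc = Kc * ET0
    = 0.4 * 7
    = 2.80 mm/day


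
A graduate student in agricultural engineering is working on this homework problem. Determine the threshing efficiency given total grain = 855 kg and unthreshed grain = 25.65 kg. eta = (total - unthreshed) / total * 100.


eta = (total - unthreshed) / total * 100
    = (855 - 25.65) / 855 * 100
    = 829.35 / 855 * 100
    = 97%


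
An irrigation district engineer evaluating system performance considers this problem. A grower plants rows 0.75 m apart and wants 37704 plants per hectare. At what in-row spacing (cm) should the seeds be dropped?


spacing = 10000 / (row_sp * density)
        = 10000 / (0.75 * 37704)
        = 10000 / 28278
        = 0.35363 m = 35.36 cm


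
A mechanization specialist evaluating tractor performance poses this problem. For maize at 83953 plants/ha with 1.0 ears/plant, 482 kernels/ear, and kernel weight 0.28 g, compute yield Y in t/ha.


Y = density * ears * kernels * kw
  = 83953 * 1.0 * 482 * 0.28 g/ha
  = 11330296.88 g/ha
  = 11330.30 kg/ha = 11.33 t/ha


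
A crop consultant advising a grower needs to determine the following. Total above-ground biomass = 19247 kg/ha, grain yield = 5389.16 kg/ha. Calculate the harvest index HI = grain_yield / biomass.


HI = grain_yield / biomass
   = 5389.16 / 19247
   = 0.28


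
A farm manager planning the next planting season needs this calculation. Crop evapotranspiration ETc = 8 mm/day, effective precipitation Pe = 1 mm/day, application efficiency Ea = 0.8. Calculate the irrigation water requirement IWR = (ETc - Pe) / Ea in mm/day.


IWR = (ETc - Pe) / Ea
    = (8 - 1) / 0.8
    = 7 / 0.8
    = 8.75 mm/day


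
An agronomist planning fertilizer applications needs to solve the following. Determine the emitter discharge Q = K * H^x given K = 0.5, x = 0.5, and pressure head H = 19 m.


Q = K * H^x
  = 0.5 * 19^0.5
  = 0.5 * 4.3589
  = 2.18 L/h


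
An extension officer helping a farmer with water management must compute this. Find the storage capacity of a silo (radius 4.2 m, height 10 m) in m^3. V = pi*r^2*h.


V = pi * r^2 * h
  = pi * 4.2^2 * 10
  = pi * 17.64 * 10
  = 554.18 m^3


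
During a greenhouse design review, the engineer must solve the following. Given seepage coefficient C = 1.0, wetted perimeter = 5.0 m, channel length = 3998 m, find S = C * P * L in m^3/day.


S = C * P * L
  = 1.0 * 5.0 * 3998
  = 19990 m^3/day


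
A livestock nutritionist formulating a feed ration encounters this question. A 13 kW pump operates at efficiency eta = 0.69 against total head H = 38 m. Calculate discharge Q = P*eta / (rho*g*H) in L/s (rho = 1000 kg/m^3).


Q = (P * 1000 * eta) / (rho * g * H)
  = (13 * 1000 * 0.69) / (1000 * 9.81 * 38)
  = 8970 / 372780
  = 0.02406 m^3/s = 24.06 L/s


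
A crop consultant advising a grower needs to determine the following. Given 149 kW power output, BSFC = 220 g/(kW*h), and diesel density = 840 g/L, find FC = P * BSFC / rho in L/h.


FC = P * BSFC / rho_fuel
   = 149 * 220 / 840
   = 32780 / 840
   = 39.02 L/h


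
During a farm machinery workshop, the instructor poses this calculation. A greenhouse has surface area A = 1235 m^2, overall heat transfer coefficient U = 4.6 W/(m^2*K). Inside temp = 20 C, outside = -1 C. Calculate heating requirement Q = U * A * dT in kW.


dT = 20 - (-1) = 21 K
Q = U * A * dT
  = 4.6 * 1235 * 21
  = 119301 W = 119.30 kW


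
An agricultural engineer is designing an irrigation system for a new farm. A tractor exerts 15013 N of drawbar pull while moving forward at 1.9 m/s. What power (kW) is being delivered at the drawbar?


P = F * v / 1000
  = 15013 * 1.9 / 1000
  = 28524.70 / 1000
  = 28.52 kW


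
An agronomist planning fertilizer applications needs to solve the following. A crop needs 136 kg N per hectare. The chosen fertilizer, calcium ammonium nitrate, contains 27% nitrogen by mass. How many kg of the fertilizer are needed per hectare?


Rate = N_required / (N_content / 100)
     = 136 / (27 / 100)
     = 136 / 0.27
     = 503.70 kg/ha


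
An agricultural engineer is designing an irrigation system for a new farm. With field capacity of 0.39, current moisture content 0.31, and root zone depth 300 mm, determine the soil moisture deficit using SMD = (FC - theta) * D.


SMD = (FC - theta) * D
    = (0.39 - 0.31) * 300
    = 0.080 * 300
    = 24 mm


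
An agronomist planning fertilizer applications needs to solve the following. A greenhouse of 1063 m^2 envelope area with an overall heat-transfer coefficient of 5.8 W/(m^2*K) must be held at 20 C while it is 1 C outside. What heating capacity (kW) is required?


dT = 20 - (1) = 19 K
Q = U * A * dT
  = 5.8 * 1063 * 19
  = 117142.60 W = 117.14 kW


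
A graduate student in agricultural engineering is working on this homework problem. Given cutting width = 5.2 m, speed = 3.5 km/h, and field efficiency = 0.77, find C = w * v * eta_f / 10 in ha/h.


C = w * v * eta_f / 10
  = 5.2 * 3.5 * 0.77 / 10
  = 14.01 / 10
  = 1.40 ha/h


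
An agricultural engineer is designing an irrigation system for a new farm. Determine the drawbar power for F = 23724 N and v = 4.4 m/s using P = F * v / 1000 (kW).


P = F * v / 1000
  = 23724 * 4.4 / 1000
  = 104385.60 / 1000
  = 104.39 kW


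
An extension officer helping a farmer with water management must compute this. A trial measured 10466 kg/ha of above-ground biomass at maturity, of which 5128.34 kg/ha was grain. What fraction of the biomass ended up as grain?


HI = grain_yield / biomass
   = 5128.34 / 10466
   = 0.49


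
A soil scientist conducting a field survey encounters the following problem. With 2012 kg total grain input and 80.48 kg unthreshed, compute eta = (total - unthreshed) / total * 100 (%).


eta = (total - unthreshed) / total * 100
    = (2012 - 80.48) / 2012 * 100
    = 1931.52 / 2012 * 100
    = 96%


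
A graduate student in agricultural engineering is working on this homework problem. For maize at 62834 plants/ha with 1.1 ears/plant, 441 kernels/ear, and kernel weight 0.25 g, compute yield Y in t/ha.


Y = density * ears * kernels * kw
  = 62834 * 1.1 * 441 * 0.25 g/ha
  = 7620193.35 g/ha
  = 7620.19 kg/ha = 7.62 t/ha


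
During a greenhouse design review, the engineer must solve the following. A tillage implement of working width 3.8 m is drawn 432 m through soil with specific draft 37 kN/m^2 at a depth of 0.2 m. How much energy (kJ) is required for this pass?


E = k * d * w * L
  = 37 * 0.2 * 3.8 * 432
  = 12147.84 kJ


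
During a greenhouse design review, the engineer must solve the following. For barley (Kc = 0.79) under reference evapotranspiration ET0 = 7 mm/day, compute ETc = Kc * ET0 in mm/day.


ETc = Kc * ET0
    = 0.79 * 7
    = 5.53 mm/day


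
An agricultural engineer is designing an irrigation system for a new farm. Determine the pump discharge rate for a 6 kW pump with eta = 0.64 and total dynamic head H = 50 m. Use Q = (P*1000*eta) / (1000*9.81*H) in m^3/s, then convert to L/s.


Q = (P * 1000 * eta) / (rho * g * H)
  = (6 * 1000 * 0.64) / (1000 * 9.81 * 50)
  = 3840 / 490500
  = 0.00783 m^3/s = 7.83 L/s


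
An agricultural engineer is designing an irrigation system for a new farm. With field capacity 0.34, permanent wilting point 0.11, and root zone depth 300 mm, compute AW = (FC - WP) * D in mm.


AW = (FC - WP) * D
   = (0.34 - 0.11) * 300
   = 0.23 * 300
   = 69 mm


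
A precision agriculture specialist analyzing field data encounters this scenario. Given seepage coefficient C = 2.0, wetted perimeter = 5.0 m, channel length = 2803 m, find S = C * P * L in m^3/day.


S = C * P * L
  = 2.0 * 5.0 * 2803
  = 28030 m^3/day


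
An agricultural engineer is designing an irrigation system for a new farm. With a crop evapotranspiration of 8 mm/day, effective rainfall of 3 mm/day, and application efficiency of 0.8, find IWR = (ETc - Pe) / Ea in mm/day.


IWR = (ETc - Pe) / Ea
    = (8 - 3) / 0.8
    = 5 / 0.8
    = 6.25 mm/day


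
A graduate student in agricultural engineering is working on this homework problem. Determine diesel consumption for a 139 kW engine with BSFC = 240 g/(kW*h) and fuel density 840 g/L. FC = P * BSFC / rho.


FC = P * BSFC / rho_fuel
   = 139 * 240 / 840
   = 33360 / 840
   = 39.71 L/h


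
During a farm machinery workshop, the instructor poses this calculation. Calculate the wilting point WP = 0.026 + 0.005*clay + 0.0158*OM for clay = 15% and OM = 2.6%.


WP = 0.026 + 0.005*15 + 0.0158*2.6
   = 0.026 + 0.0750 + 0.0411
   = 0.1421


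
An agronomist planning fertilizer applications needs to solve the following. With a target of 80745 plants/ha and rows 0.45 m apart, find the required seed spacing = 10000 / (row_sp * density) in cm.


spacing = 10000 / (row_sp * density)
        = 10000 / (0.45 * 80745)
        = 10000 / 36335.25
        = 0.27521 m = 27.52 cm


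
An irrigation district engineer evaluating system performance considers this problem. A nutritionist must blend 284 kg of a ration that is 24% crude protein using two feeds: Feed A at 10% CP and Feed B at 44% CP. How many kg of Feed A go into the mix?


parts_A = CP_b - target = 44 - 24 = 20
parts_B = target - CP_a = 24 - 10 = 14
total_parts = 20 + 14 = 34
Feed A = 284 * 20 / 34 = 167.06 kg
Feed B = 284 * 14 / 34 = 116.94 kg

167.06 kg


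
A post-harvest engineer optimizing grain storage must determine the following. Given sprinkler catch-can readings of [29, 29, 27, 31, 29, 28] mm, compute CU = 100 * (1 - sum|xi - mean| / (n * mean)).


xbar = 173 / 6 = 28.833
sum|xi - xbar| = 5.333
CU = 100 * (1 - 5.333 / (6 * 28.833))
   = 100 * (1 - 0.0308)
   = 96.92%


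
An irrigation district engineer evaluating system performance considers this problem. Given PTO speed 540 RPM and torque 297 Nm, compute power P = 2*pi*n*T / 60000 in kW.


P = 2*pi*n*T / 60000
  = 2*pi * 540 * 297 / 60000
  = 1007697.26 / 60000
  = 16.79 kW


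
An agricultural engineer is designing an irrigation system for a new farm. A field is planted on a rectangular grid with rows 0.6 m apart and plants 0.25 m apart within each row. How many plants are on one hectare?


D = 10000 / (row_sp * plant_sp)
  = 10000 / (0.6 * 0.25)
  = 10000 / 0.1500
  = 66666.67 plants/ha


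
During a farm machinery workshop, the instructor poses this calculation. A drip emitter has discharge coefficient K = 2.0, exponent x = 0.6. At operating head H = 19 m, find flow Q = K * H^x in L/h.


Q = K * H^x
  = 2.0 * 19^0.6
  = 2.0 * 5.8513
  = 11.70 L/h


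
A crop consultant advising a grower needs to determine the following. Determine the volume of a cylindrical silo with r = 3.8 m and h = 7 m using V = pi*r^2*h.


V = pi * r^2 * h
  = pi * 3.8^2 * 7
  = pi * 14.44 * 7
  = 317.55 m^3


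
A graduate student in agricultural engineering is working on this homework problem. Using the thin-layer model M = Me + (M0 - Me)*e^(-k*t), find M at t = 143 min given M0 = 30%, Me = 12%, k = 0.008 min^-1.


M = Me + (M0 - Me) * e^(-k*t)
  = 12 + (30 - 12) * e^(-0.008*143)
  = 12 + 18 * e^(-1.144)
  = 12 + 18 * 0.31854
  = 12 + 5.7338
  = 17.73%


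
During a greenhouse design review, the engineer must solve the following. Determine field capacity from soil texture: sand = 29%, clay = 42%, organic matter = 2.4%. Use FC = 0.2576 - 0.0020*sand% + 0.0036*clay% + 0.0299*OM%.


FC = 0.2576 - 0.0020*29 + 0.0036*42 + 0.0299*2.4
   = 0.2576 - 0.0580 + 0.1512 + 0.0718
   = 0.4226


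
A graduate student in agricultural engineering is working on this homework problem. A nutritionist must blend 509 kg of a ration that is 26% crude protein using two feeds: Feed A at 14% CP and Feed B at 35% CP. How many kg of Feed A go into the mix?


parts_A = CP_b - target = 35 - 26 = 9
parts_B = target - CP_a = 26 - 14 = 12
total_parts = 9 + 12 = 21
Feed A = 509 * 9 / 21 = 218.14 kg
Feed B = 509 * 12 / 21 = 290.86 kg

218.14 kg


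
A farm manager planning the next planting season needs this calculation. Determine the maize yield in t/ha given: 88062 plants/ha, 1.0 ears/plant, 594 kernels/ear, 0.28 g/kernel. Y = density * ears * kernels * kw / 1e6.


Y = density * ears * kernels * kw
  = 88062 * 1.0 * 594 * 0.28 g/ha
  = 14646471.84 g/ha
  = 14646.47 kg/ha = 14.65 t/ha


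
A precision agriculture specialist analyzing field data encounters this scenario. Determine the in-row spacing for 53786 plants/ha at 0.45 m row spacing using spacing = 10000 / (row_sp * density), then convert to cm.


spacing = 10000 / (row_sp * density)
        = 10000 / (0.45 * 53786)
        = 10000 / 24203.70
        = 0.41316 m = 41.32 cm


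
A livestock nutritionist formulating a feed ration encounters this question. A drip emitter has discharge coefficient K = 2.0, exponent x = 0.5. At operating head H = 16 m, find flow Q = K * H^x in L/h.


Q = K * H^x
  = 2.0 * 16^0.5
  = 2.0 * 4
  = 8 L/h


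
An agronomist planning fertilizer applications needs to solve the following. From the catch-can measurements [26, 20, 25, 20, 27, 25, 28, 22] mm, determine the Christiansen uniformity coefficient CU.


xbar = 193 / 8 = 24.125
sum|xi - xbar| = 20.750
CU = 100 * (1 - 20.750 / (8 * 24.125))
   = 100 * (1 - 0.1075)
   = 89.25%


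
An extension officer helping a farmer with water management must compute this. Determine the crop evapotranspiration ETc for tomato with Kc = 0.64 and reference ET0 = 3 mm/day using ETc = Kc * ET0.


ETc = Kc * ET0
    = 0.64 * 3
    = 1.92 mm/day


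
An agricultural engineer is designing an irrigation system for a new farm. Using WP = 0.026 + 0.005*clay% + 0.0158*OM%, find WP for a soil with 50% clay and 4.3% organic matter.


WP = 0.026 + 0.005*50 + 0.0158*4.3
   = 0.026 + 0.2500 + 0.0679
   = 0.3439


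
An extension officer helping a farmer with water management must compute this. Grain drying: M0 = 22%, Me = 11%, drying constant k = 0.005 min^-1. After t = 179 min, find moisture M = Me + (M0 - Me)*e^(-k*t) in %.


M = Me + (M0 - Me) * e^(-k*t)
  = 11 + (22 - 11) * e^(-0.005*179)
  = 11 + 11 * e^(-0.895)
  = 11 + 11 * 0.40861
  = 11 + 4.4947
  = 15.49%


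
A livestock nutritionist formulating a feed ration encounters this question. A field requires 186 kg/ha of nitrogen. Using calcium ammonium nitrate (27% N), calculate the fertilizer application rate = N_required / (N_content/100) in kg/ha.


Rate = N_required / (N_content / 100)
     = 186 / (27 / 100)
     = 186 / 0.27
     = 688.89 kg/ha


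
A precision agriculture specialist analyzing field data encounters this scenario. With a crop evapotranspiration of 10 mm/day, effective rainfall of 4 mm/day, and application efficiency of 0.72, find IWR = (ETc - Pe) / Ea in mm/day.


IWR = (ETc - Pe) / Ea
    = (10 - 4) / 0.72
    = 6 / 0.72
    = 8.33 mm/day


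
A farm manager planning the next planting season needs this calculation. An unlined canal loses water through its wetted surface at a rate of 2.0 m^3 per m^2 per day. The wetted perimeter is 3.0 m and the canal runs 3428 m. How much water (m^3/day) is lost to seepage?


S = C * P * L
  = 2.0 * 3.0 * 3428
  = 20568 m^3/day


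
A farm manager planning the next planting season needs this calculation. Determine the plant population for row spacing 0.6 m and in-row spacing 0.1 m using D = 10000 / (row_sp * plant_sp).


D = 10000 / (row_sp * plant_sp)
  = 10000 / (0.6 * 0.1)
  = 10000 / 0.0600
  = 166666.67 plants/ha


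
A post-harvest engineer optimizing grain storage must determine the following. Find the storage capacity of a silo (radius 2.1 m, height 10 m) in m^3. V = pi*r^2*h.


V = pi * r^2 * h
  = pi * 2.1^2 * 10
  = pi * 4.41 * 10
  = 138.54 m^3


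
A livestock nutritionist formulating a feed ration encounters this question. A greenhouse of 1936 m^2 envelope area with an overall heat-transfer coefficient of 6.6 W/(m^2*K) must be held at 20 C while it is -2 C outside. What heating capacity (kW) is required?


dT = 20 - (-2) = 22 K
Q = U * A * dT
  = 6.6 * 1936 * 22
  = 281107.20 W = 281.11 kW


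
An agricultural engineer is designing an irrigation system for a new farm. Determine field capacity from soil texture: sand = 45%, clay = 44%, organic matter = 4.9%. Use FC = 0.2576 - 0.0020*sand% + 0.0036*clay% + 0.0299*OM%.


FC = 0.2576 - 0.0020*45 + 0.0036*44 + 0.0299*4.9
   = 0.2576 - 0.0900 + 0.1584 + 0.1465
   = 0.4725


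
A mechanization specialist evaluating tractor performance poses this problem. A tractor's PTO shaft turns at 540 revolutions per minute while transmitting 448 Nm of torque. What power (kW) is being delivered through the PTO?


P = 2*pi*n*T / 60000
  = 2*pi * 540 * 448 / 60000
  = 1520028.19 / 60000
  = 25.33 kW


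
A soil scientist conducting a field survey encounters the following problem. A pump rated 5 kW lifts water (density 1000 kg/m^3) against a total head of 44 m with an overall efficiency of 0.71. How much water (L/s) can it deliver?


Q = (P * 1000 * eta) / (rho * g * H)
  = (5 * 1000 * 0.71) / (1000 * 9.81 * 44)
  = 3550 / 431640
  = 0.00822 m^3/s = 8.22 L/s


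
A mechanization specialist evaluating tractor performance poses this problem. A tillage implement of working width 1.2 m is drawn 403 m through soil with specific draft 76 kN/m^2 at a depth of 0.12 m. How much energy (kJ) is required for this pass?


E = k * d * w * L
  = 76 * 0.12 * 1.2 * 403
  = 4410.43 kJ


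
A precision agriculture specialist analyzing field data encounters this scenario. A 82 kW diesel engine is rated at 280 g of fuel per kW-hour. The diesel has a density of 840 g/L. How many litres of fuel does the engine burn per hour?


FC = P * BSFC / rho_fuel
   = 82 * 280 / 840
   = 22960 / 840
   = 27.33 L/h


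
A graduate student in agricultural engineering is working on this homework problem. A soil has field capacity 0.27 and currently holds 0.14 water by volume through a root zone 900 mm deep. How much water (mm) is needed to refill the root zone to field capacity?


SMD = (FC - theta) * D
    = (0.27 - 0.14) * 900
    = 0.130 * 900
    = 117 mm


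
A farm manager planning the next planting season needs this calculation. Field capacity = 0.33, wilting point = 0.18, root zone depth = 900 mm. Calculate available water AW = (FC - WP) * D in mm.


AW = (FC - WP) * D
   = (0.33 - 0.18) * 900
   = 0.15 * 900
   = 135 mm


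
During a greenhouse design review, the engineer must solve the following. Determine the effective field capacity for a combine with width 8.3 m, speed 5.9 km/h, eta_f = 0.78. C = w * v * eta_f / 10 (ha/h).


C = w * v * eta_f / 10
  = 8.3 * 5.9 * 0.78 / 10
  = 38.20 / 10
  = 3.82 ha/h


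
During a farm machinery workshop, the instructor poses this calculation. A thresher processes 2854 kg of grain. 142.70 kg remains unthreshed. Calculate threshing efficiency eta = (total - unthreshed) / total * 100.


eta = (total - unthreshed) / total * 100
    = (2854 - 142.70) / 2854 * 100
    = 2711.30 / 2854 * 100
    = 95%


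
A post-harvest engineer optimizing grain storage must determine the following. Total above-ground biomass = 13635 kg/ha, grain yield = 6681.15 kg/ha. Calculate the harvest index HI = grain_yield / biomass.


HI = grain_yield / biomass
   = 6681.15 / 13635
   = 0.49


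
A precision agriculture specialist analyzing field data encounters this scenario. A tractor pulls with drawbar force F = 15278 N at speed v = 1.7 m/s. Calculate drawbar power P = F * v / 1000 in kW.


P = F * v / 1000
  = 15278 * 1.7 / 1000
  = 25972.60 / 1000
  = 25.97 kW


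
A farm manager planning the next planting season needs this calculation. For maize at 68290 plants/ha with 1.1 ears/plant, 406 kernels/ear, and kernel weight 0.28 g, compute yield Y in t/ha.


Y = density * ears * kernels * kw
  = 68290 * 1.1 * 406 * 0.28 g/ha
  = 8539527.92 g/ha
  = 8539.53 kg/ha = 8.54 t/ha


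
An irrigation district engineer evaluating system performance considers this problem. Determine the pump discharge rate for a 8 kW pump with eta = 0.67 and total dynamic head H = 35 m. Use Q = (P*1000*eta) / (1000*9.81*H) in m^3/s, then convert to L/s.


Q = (P * 1000 * eta) / (rho * g * H)
  = (8 * 1000 * 0.67) / (1000 * 9.81 * 35)
  = 5360 / 343350
  = 0.01561 m^3/s = 15.61 L/s


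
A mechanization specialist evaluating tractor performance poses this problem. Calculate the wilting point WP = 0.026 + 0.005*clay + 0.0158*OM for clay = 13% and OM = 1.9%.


WP = 0.026 + 0.005*13 + 0.0158*1.9
   = 0.026 + 0.0650 + 0.0300
   = 0.1210


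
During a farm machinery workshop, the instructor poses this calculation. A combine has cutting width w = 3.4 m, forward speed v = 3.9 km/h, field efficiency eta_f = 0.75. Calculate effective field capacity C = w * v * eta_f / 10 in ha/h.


C = w * v * eta_f / 10
  = 3.4 * 3.9 * 0.75 / 10
  = 9.95 / 10
  = 0.99 ha/h


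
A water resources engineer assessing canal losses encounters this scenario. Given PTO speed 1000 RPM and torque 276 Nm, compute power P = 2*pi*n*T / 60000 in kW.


P = 2*pi*n*T / 60000
  = 2*pi * 1000 * 276 / 60000
  = 1734159.14 / 60000
  = 28.90 kW


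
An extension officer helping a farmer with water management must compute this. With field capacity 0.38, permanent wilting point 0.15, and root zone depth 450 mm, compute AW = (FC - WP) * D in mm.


AW = (FC - WP) * D
   = (0.38 - 0.15) * 450
   = 0.23 * 450
   = 103.50 mm


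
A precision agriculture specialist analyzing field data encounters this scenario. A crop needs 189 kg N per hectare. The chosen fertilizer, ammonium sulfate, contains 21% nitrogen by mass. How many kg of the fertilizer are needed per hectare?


Rate = N_required / (N_content / 100)
     = 189 / (21 / 100)
     = 189 / 0.21
     = 900 kg/ha


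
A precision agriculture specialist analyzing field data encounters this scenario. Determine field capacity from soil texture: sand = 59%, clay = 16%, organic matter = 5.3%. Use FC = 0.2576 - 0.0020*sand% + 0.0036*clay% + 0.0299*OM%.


FC = 0.2576 - 0.0020*59 + 0.0036*16 + 0.0299*5.3
   = 0.2576 - 0.1180 + 0.0576 + 0.1585
   = 0.3557


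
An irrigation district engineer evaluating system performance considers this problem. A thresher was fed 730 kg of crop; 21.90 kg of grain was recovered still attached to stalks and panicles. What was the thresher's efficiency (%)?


eta = (total - unthreshed) / total * 100
    = (730 - 21.90) / 730 * 100
    = 708.10 / 730 * 100
    = 97%


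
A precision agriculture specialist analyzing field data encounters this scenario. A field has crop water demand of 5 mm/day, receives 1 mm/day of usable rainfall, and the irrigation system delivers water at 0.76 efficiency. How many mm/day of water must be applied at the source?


IWR = (ETc - Pe) / Ea
    = (5 - 1) / 0.76
    = 4 / 0.76
    = 5.26 mm/day


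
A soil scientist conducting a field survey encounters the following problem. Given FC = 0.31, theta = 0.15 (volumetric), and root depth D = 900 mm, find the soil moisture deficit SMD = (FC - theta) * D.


SMD = (FC - theta) * D
    = (0.31 - 0.15) * 900
    = 0.160 * 900
    = 144 mm


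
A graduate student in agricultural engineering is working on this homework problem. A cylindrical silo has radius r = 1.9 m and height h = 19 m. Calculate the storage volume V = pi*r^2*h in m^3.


V = pi * r^2 * h
  = pi * 1.9^2 * 19
  = pi * 3.61 * 19
  = 215.48 m^3


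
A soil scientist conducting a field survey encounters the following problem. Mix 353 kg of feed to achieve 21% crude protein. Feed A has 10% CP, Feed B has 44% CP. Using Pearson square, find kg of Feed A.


parts_A = CP_b - target = 44 - 21 = 23
parts_B = target - CP_a = 21 - 10 = 11
total_parts = 23 + 11 = 34
Feed A = 353 * 23 / 34 = 238.79 kg
Feed B = 353 * 11 / 34 = 114.21 kg

238.79 kg


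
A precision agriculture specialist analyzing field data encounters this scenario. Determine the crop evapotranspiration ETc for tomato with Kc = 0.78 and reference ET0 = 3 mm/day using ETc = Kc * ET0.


ETc = Kc * ET0
    = 0.78 * 3
    = 2.34 mm/day


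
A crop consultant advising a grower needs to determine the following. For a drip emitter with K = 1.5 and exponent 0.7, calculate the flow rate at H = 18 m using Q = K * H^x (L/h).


Q = K * H^x
  = 1.5 * 18^0.7
  = 1.5 * 7.5629
  = 11.34 L/h


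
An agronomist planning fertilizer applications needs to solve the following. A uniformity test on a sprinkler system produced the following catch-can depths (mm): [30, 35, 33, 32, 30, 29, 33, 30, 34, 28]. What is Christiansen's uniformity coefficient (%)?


xbar = 314 / 10 = 31.400
sum|xi - xbar| = 20
CU = 100 * (1 - 20 / (10 * 31.400))
   = 100 * (1 - 0.0637)
   = 93.63%


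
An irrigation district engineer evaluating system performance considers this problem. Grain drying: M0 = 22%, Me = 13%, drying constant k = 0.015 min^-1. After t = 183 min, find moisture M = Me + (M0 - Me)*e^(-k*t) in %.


M = Me + (M0 - Me) * e^(-k*t)
  = 13 + (22 - 13) * e^(-0.015*183)
  = 13 + 9 * e^(-2.745)
  = 13 + 9 * 0.06425
  = 13 + 0.5782
  = 13.58%


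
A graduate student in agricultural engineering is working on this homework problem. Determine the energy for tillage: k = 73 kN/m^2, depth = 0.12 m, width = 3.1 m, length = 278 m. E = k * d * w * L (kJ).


E = k * d * w * L
  = 73 * 0.12 * 3.1 * 278
  = 7549.37 kJ


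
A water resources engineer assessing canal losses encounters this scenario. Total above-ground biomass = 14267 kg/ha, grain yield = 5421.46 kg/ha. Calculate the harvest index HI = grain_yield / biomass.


HI = grain_yield / biomass
   = 5421.46 / 14267
   = 0.38


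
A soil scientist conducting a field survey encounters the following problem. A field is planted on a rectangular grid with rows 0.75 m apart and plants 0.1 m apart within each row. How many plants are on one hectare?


D = 10000 / (row_sp * plant_sp)
  = 10000 / (0.75 * 0.1)
  = 10000 / 0.0750
  = 133333.33 plants/ha


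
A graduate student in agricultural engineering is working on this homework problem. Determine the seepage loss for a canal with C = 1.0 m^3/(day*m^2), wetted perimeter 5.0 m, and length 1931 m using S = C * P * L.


S = C * P * L
  = 1.0 * 5.0 * 1931
  = 9655 m^3/day


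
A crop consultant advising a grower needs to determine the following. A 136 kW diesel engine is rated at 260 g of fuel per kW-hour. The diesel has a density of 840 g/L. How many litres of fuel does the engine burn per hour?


FC = P * BSFC / rho_fuel
   = 136 * 260 / 840
   = 35360 / 840
   = 42.10 L/h


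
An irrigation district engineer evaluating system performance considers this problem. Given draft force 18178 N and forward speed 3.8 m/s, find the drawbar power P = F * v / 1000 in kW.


P = F * v / 1000
  = 18178 * 3.8 / 1000
  = 69076.40 / 1000
  = 69.08 kW


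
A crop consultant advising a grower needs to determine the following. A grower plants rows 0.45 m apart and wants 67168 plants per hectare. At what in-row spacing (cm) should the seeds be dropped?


spacing = 10000 / (row_sp * density)
        = 10000 / (0.45 * 67168)
        = 10000 / 30225.60
        = 0.33085 m = 33.08 cm


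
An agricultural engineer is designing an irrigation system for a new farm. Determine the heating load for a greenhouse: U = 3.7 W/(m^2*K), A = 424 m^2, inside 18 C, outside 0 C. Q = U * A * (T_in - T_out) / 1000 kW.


dT = 18 - (0) = 18 K
Q = U * A * dT
  = 3.7 * 424 * 18
  = 28238.40 W = 28.24 kW


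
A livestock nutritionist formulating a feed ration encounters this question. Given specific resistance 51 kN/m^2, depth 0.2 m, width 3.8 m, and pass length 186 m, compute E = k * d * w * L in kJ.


E = k * d * w * L
  = 51 * 0.2 * 3.8 * 186
  = 7209.36 kJ


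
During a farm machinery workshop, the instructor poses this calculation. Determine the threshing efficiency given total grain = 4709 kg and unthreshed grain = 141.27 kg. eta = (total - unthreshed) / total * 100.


eta = (total - unthreshed) / total * 100
    = (4709 - 141.27) / 4709 * 100
    = 4567.73 / 4709 * 100
    = 97%


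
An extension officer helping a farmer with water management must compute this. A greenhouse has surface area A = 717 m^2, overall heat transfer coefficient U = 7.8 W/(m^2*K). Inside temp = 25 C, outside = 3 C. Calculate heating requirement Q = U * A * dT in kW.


dT = 25 - (3) = 22 K
Q = U * A * dT
  = 7.8 * 717 * 22
  = 123037.20 W = 123.04 kW


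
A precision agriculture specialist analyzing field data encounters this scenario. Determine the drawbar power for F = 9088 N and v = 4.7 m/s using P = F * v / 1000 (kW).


P = F * v / 1000
  = 9088 * 4.7 / 1000
  = 42713.60 / 1000
  = 42.71 kW


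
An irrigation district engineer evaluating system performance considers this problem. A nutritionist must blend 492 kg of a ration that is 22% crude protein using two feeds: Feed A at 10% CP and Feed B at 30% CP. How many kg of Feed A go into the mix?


parts_A = CP_b - target = 30 - 22 = 8
parts_B = target - CP_a = 22 - 10 = 12
total_parts = 8 + 12 = 20
Feed A = 492 * 8 / 20 = 196.80 kg
Feed B = 492 * 12 / 20 = 295.20 kg

196.80 kg


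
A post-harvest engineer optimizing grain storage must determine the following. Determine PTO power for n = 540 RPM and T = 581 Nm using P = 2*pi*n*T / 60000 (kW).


P = 2*pi*n*T / 60000
  = 2*pi * 540 * 581 / 60000
  = 1971286.56 / 60000
  = 32.85 kW


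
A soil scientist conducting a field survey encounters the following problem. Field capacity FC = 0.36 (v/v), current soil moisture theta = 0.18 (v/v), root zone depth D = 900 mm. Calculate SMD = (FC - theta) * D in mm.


SMD = (FC - theta) * D
    = (0.36 - 0.18) * 900
    = 0.180 * 900
    = 162 mm


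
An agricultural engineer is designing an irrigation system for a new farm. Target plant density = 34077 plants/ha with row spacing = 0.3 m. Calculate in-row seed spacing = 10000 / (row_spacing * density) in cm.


spacing = 10000 / (row_sp * density)
        = 10000 / (0.3 * 34077)
        = 10000 / 10223.10
        = 0.97818 m = 97.82 cm


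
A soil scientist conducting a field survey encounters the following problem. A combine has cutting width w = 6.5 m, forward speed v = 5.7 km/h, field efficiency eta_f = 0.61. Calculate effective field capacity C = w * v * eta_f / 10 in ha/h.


C = w * v * eta_f / 10
  = 6.5 * 5.7 * 0.61 / 10
  = 22.60 / 10
  = 2.26 ha/h


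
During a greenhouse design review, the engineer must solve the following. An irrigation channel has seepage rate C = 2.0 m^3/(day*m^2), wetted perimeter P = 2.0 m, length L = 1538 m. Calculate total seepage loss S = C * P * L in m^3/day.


S = C * P * L
  = 2.0 * 2.0 * 1538
  = 6152 m^3/day


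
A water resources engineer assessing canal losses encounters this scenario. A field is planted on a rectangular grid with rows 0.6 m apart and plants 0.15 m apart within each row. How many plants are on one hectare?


D = 10000 / (row_sp * plant_sp)
  = 10000 / (0.6 * 0.15)
  = 10000 / 0.0900
  = 111111.11 plants/ha


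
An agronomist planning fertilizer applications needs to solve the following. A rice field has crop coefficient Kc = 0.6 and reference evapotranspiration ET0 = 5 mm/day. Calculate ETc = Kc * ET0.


ETc = Kc * ET0
    = 0.6 * 5
    = 3 mm/day


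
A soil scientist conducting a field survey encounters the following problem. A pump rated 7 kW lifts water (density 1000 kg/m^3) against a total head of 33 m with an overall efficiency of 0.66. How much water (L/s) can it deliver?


Q = (P * 1000 * eta) / (rho * g * H)
  = (7 * 1000 * 0.66) / (1000 * 9.81 * 33)
  = 4620 / 323730
  = 0.01427 m^3/s = 14.27 L/s


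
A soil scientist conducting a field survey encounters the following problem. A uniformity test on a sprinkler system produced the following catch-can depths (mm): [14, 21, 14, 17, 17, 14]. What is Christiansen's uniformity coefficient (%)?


xbar = 97 / 6 = 16.167
sum|xi - xbar| = 13
CU = 100 * (1 - 13 / (6 * 16.167))
   = 100 * (1 - 0.1340)
   = 86.60%


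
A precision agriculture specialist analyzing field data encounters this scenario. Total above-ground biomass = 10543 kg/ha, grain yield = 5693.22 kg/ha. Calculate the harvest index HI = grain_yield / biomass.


HI = grain_yield / biomass
   = 5693.22 / 10543
   = 0.54


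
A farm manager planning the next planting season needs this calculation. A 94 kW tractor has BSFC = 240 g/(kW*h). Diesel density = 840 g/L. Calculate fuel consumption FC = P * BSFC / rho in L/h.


FC = P * BSFC / rho_fuel
   = 94 * 240 / 840
   = 22560 / 840
   = 26.86 L/h


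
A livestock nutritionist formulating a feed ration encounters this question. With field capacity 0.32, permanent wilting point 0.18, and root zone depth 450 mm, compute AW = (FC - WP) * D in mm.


AW = (FC - WP) * D
   = (0.32 - 0.18) * 450
   = 0.14 * 450
   = 63 mm


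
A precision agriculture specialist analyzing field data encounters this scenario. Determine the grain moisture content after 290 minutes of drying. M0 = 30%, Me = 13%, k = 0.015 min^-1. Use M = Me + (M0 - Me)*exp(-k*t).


M = Me + (M0 - Me) * e^(-k*t)
  = 13 + (30 - 13) * e^(-0.015*290)
  = 13 + 17 * e^(-4.350)
  = 13 + 17 * 0.01291
  = 13 + 0.2194
  = 13.22%


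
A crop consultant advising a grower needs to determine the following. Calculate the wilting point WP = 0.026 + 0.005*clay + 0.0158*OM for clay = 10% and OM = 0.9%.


WP = 0.026 + 0.005*10 + 0.0158*0.9
   = 0.026 + 0.0500 + 0.0142
   = 0.0902


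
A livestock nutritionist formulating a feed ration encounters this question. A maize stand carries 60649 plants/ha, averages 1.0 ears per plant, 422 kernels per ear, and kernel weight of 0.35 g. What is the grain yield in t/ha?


Y = density * ears * kernels * kw
  = 60649 * 1.0 * 422 * 0.35 g/ha
  = 8957857.30 g/ha
  = 8957.86 kg/ha = 8.96 t/ha


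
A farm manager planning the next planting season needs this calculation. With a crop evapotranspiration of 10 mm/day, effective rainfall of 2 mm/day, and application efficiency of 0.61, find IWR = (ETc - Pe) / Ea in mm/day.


IWR = (ETc - Pe) / Ea
    = (10 - 2) / 0.61
    = 8 / 0.61
    = 13.11 mm/day


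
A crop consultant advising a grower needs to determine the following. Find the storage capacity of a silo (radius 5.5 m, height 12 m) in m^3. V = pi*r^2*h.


V = pi * r^2 * h
  = pi * 5.5^2 * 12
  = pi * 30.25 * 12
  = 1140.40 m^3


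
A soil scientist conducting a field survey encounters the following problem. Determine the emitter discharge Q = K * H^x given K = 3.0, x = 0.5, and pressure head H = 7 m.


Q = K * H^x
  = 3.0 * 7^0.5
  = 3.0 * 2.6458
  = 7.94 L/h


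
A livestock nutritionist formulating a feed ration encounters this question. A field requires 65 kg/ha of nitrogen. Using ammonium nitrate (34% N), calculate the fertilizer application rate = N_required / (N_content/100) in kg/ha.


Rate = N_required / (N_content / 100)
     = 65 / (34 / 100)
     = 65 / 0.34
     = 191.18 kg/ha


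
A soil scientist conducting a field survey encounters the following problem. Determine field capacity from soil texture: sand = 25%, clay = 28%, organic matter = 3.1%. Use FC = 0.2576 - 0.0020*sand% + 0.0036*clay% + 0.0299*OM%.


FC = 0.2576 - 0.0020*25 + 0.0036*28 + 0.0299*3.1
   = 0.2576 - 0.0500 + 0.1008 + 0.0927
   = 0.4011


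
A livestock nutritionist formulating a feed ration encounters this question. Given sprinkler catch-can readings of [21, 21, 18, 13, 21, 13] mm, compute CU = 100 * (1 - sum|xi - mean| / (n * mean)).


xbar = 107 / 6 = 17.833
sum|xi - xbar| = 19.333
CU = 100 * (1 - 19.333 / (6 * 17.833))
   = 100 * (1 - 0.1807)
   = 81.93%


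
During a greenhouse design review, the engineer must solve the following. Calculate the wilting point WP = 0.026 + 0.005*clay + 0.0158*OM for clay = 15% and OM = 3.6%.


WP = 0.026 + 0.005*15 + 0.0158*3.6
   = 0.026 + 0.0750 + 0.0569
   = 0.1579


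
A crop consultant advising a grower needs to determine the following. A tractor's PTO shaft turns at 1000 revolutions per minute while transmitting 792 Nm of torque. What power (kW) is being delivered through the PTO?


P = 2*pi*n*T / 60000
  = 2*pi * 1000 * 792 / 60000
  = 4976282.76 / 60000
  = 82.94 kW


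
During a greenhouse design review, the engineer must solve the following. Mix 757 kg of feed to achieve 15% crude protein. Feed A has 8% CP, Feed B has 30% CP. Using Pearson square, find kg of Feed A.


parts_A = CP_b - target = 30 - 15 = 15
parts_B = target - CP_a = 15 - 8 = 7
total_parts = 15 + 7 = 22
Feed A = 757 * 15 / 22 = 516.14 kg
Feed B = 757 * 7 / 22 = 240.86 kg

516.14 kg


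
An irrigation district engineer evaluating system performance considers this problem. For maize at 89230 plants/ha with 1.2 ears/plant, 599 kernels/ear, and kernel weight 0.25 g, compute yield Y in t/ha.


Y = density * ears * kernels * kw
  = 89230 * 1.2 * 599 * 0.25 g/ha
  = 16034631 g/ha
  = 16034.63 kg/ha = 16.03 t/ha


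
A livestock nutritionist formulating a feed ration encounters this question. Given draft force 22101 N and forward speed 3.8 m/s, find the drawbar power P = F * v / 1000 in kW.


P = F * v / 1000
  = 22101 * 3.8 / 1000
  = 83983.80 / 1000
  = 83.98 kW


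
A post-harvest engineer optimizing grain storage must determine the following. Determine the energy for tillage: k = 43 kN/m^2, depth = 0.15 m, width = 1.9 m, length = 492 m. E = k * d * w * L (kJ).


E = k * d * w * L
  = 43 * 0.15 * 1.9 * 492
  = 6029.46 kJ


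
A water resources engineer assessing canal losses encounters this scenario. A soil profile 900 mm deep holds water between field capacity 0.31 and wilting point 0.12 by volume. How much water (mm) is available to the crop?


AW = (FC - WP) * D
   = (0.31 - 0.12) * 900
   = 0.19 * 900
   = 171 mm


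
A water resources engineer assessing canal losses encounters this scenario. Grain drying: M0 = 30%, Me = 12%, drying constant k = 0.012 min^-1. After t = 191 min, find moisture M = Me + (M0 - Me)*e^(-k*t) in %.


M = Me + (M0 - Me) * e^(-k*t)
  = 12 + (30 - 12) * e^(-0.012*191)
  = 12 + 18 * e^(-2.292)
  = 12 + 18 * 0.10106
  = 12 + 1.8192
  = 13.82%


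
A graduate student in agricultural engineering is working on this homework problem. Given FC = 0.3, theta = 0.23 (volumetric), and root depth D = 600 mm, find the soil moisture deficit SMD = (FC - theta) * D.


SMD = (FC - theta) * D
    = (0.3 - 0.23) * 600
    = 0.070 * 600
    = 42 mm


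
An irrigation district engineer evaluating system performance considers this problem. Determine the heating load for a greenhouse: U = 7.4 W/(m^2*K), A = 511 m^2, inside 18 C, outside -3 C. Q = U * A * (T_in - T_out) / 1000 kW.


dT = 18 - (-3) = 21 K
Q = U * A * dT
  = 7.4 * 511 * 21
  = 79409.40 W = 79.41 kW
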